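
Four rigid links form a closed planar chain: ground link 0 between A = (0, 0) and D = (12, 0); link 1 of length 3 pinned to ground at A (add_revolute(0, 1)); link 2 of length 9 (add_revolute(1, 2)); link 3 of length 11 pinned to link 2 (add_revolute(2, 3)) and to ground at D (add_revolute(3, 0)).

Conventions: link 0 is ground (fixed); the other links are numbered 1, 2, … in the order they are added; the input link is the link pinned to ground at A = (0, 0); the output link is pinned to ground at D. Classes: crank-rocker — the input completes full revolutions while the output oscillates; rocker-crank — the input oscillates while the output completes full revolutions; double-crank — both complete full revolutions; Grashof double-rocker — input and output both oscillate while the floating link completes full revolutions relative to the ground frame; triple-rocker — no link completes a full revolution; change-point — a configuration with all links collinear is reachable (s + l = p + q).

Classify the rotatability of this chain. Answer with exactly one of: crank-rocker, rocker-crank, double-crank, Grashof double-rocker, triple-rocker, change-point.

lengths: ground=12, input=3, coupler=9, output=11
sorted: s=3 (shortest), l=12 (longest), p+q=20
s + l = 15 vs p + q = 20
s + l < p + q (Grashof) with shortest = input link → crank-rocker

crank-rocker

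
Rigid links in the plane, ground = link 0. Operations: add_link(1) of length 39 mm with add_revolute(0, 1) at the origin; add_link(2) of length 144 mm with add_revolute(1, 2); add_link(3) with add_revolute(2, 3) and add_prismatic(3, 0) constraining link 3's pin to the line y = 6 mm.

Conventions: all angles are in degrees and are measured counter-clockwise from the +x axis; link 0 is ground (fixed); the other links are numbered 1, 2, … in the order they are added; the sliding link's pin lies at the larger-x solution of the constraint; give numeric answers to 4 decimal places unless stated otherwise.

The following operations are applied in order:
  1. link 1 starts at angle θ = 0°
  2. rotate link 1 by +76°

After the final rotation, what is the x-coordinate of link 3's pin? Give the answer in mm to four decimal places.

geometry: r = 39 mm, L = 144 mm, e = 6 mm; θ starts at 0°
rotate link 1 by +76°: θ ← 0° +76° = 76°
crank pin P = (r cos θ, r sin θ) = (9.434954, 37.841533)
h = r sin θ − e = 37.841533 − 6 = 31.841533
x = r cos θ + √(L² − h²) = 9.434954 + 140.435454 = 149.870408

149.8704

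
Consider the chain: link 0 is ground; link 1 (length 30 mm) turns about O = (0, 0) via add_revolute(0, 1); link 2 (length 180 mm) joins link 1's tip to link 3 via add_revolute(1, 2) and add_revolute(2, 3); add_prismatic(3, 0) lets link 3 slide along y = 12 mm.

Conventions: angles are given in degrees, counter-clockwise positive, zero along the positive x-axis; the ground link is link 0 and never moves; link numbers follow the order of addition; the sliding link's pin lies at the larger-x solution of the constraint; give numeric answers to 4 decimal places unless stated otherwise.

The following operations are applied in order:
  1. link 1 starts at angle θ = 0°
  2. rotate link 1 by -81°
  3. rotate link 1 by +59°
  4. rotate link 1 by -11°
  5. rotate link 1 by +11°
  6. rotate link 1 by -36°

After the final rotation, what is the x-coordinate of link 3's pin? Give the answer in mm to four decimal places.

geometry: r = 30 mm, L = 180 mm, e = 12 mm; θ starts at 0°
rotate link 1 by -81°: θ ← 0° -81° = -81°
rotate link 1 by +59°: θ ← -81° +59° = -22°
rotate link 1 by -11°: θ ← -22° -11° = -33°
rotate link 1 by +11°: θ ← -33° +11° = -22°
rotate link 1 by -36°: θ ← -22° -36° = -58°
crank pin P = (r cos θ, r sin θ) = (15.897578, -25.441443)
h = r sin θ − e = -25.441443 − 12 = -37.441443
x = r cos θ + √(L² − h²) = 15.897578 + 176.062882 = 191.960460

191.9605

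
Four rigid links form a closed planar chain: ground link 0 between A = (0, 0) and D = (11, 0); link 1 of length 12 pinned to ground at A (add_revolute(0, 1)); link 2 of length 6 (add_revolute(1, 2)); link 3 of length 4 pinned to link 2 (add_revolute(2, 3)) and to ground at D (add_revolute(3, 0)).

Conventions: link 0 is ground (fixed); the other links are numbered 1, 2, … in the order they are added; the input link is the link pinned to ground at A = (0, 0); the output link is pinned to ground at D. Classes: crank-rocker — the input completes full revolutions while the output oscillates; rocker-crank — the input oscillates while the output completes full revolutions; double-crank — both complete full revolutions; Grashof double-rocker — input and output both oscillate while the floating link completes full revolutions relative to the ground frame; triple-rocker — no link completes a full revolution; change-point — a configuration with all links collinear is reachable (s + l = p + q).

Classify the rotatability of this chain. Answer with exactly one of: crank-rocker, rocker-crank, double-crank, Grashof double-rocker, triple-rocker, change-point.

lengths: ground=11, input=12, coupler=6, output=4
sorted: s=4 (shortest), l=12 (longest), p+q=17
s + l = 16 vs p + q = 17
s + l < p + q (Grashof) with shortest = output link → rocker-crank

rocker-crank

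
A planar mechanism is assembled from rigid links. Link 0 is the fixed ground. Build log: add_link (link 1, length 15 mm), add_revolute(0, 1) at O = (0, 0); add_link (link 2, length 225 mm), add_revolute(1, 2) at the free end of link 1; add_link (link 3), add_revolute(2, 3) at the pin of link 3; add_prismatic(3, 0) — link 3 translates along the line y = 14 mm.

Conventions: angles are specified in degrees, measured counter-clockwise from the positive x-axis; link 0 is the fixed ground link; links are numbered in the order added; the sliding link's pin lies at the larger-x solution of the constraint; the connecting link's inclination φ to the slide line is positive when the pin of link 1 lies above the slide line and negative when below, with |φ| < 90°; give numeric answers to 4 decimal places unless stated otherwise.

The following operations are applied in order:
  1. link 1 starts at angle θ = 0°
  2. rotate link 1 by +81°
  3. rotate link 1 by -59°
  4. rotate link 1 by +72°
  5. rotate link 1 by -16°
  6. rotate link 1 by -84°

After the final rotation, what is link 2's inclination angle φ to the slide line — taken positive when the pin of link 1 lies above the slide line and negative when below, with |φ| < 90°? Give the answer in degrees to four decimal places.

geometry: r = 15 mm, L = 225 mm, e = 14 mm; θ starts at 0°
rotate link 1 by +81°: θ ← 0° +81° = 81°
rotate link 1 by -59°: θ ← 81° -59° = 22°
rotate link 1 by +72°: θ ← 22° +72° = 94°
rotate link 1 by -16°: θ ← 94° -16° = 78°
rotate link 1 by -84°: θ ← 78° -84° = -6°
h = r sin θ − e = -1.567927 − 14 = -15.567927
sin φ = h / L = -15.567927 / 225 = -0.06919079
φ = arcsin(-0.06919079) = -3.967510°

-3.9675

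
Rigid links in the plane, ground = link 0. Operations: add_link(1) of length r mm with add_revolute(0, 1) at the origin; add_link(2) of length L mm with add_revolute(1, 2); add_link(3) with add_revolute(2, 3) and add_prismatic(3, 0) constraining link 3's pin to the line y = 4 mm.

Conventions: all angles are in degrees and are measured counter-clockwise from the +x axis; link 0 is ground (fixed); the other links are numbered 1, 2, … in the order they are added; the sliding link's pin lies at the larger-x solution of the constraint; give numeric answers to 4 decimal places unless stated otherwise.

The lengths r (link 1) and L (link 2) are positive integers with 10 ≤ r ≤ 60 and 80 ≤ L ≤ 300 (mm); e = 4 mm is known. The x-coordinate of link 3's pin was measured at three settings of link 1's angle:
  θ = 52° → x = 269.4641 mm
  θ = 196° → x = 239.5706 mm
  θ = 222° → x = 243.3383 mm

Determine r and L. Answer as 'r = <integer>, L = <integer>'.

constraint per measurement: (x − r cos θ)² + (r sin θ − e)² = L²
subtracting the θ₁ and θ₂ equations cancels the r² and L² terms:
r = (x₁² − x₂²) / (2[(x₁cos θ₁ + e sin θ₁) − (x₂cos θ₂ + e sin θ₂)]) = 19.0000 → r = 19
L² = (x₁ − r cos θ₁)² + (r sin θ₁ − e)² = 66563.9743 → L = 258.0000 → L = 258
check at θ₃=222°: x = 243.3383 (printed 243.3383) ✓

r = 19, L = 258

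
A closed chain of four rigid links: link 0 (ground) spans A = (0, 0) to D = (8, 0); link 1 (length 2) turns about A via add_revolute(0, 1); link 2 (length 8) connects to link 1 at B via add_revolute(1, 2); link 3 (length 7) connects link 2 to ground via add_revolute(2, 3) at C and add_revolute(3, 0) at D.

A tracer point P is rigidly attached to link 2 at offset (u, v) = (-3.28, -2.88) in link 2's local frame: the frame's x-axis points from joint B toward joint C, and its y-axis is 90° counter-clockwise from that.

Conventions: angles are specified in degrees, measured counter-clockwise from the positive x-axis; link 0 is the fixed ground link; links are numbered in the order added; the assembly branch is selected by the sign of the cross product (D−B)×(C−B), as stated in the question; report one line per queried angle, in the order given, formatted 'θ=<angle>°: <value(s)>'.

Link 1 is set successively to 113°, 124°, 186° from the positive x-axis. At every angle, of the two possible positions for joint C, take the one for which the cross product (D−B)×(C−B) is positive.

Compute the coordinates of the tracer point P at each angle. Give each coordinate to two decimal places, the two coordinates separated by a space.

A=(0,0), D=(8.00,0)
θ=113°: B = A + 2.00·(cos113°, sin113°) = (-0.7815, 1.8410)
θ=113°: |BD| = 8.9724
θ=113°: circle(B,8.00) ∩ circle(D,7.00): a=5.3221, h=5.9729
θ=113°:   candidates: C₊=(5.6529,6.5948) cross=53.591; C₋=(3.2018,-5.0968) cross=-53.591
θ=113°:   branch + wants cross > 0 → take C=(5.6529,6.5948) (cross=53.591)
θ=113°: ex = (C−B)/|BC| = (0.8043,0.5942); ey = (-0.5942,0.8043)
θ=113°: P = B + -3.28·ex + -2.88·ey = (-1.7082,-2.4244)
θ=124°: B = A + 2.00·(cos124°, sin124°) = (-1.1184, 1.6581)
θ=124°: |BD| = 9.2679
θ=124°: circle(B,8.00) ∩ circle(D,7.00): a=5.4432, h=5.8627
θ=124°:   candidates: C₊=(5.2859,6.4524) cross=54.335; C₋=(3.1881,-5.0839) cross=-54.335
θ=124°:   branch + wants cross > 0 → take C=(5.2859,6.4524) (cross=54.335)
θ=124°: ex = (C−B)/|BC| = (0.8005,0.5993); ey = (-0.5993,0.8005)
θ=124°: P = B + -3.28·ex + -2.88·ey = (-2.0182,-2.6131)
θ=186°: B = A + 2.00·(cos186°, sin186°) = (-1.9890, -0.2091)
θ=186°: |BD| = 9.9912
θ=186°: circle(B,8.00) ∩ circle(D,7.00): a=5.7463, h=5.5660
θ=186°:   candidates: C₊=(3.6395,5.4760) cross=55.611; C₋=(3.8724,-5.6536) cross=-55.611
θ=186°:   branch + wants cross > 0 → take C=(3.6395,5.4760) (cross=55.611)
θ=186°: ex = (C−B)/|BC| = (0.7036,0.7106); ey = (-0.7106,0.7036)
θ=186°: P = B + -3.28·ex + -2.88·ey = (-2.2501,-4.5662)

θ=113°: -1.71 -2.42
θ=124°: -2.02 -2.61
θ=186°: -2.25 -4.57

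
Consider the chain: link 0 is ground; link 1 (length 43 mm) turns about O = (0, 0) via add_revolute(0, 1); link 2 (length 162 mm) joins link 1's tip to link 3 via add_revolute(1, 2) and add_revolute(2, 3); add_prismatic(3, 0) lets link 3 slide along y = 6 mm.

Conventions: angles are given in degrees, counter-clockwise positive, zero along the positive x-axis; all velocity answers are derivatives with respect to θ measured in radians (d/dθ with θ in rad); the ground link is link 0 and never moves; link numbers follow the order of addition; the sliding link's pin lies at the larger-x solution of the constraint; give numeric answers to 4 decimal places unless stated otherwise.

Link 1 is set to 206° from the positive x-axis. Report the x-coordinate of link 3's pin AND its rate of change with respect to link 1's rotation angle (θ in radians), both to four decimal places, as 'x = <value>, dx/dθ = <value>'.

geometry: r = 43 mm, L = 162 mm, e = 6 mm
crank pin P = (r cos θ, r sin θ) = (-38.648144, -18.849959)
h = r sin θ − e = -18.849959 − 6 = -24.849959
x = r cos θ + √(L² − h²) = -38.648144 + 160.082727 = 121.434583
dx/dθ = −r sin θ − h·r cos θ/√(L² − h²) (θ in radians; h = -24.849959) = 12.850531

x = 121.4346, dx/dθ = 12.8505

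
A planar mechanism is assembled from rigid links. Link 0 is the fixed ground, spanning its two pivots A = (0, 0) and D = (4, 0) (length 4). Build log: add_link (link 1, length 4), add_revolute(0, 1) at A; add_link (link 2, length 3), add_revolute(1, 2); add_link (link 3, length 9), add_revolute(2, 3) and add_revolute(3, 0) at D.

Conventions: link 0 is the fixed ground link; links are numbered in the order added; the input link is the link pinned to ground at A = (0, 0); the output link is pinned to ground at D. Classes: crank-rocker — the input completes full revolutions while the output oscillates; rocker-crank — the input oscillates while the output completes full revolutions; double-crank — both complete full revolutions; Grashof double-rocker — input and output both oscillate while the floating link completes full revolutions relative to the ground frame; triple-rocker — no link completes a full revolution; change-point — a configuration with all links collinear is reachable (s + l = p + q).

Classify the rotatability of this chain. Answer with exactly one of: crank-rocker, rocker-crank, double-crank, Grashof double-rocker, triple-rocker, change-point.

lengths: ground=4, input=4, coupler=3, output=9
sorted: s=3 (shortest), l=9 (longest), p+q=8
s + l = 12 vs p + q = 8
s + l > p + q → non-Grashof → no link fully rotates → triple-rocker

triple-rocker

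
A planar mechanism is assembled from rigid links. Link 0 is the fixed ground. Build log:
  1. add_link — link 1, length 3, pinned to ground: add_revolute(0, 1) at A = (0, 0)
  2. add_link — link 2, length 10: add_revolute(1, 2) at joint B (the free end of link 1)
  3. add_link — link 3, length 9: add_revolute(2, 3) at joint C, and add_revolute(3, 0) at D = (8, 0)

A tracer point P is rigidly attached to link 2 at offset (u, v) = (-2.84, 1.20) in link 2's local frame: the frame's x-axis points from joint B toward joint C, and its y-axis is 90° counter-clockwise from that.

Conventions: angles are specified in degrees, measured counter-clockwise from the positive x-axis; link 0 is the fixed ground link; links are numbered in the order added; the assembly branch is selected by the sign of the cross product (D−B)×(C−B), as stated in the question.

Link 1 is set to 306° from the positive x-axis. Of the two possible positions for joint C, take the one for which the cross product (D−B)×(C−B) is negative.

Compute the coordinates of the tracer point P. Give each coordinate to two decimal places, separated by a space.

A=(0,0), D=(8.00,0)
B = A + 3.00·(cos306°, sin306°) = (1.7634, -2.4271)
|BD| = 6.6923
circle(B,10.00) ∩ circle(D,9.00): a=4.7657, h=8.7914
  candidates: C₊=(3.0163,7.4942) cross=58.834; C₋=(9.3929,-8.8916) cross=-58.834
  branch - wants cross < 0 → take C=(9.3929,-8.8916) (cross=-58.834)
ex = (C−B)/|BC| = (0.7630,-0.6465); ey = (0.6465,0.7630)
P = B + -2.84·ex + 1.20·ey = (0.3723,0.3244)

0.37 0.32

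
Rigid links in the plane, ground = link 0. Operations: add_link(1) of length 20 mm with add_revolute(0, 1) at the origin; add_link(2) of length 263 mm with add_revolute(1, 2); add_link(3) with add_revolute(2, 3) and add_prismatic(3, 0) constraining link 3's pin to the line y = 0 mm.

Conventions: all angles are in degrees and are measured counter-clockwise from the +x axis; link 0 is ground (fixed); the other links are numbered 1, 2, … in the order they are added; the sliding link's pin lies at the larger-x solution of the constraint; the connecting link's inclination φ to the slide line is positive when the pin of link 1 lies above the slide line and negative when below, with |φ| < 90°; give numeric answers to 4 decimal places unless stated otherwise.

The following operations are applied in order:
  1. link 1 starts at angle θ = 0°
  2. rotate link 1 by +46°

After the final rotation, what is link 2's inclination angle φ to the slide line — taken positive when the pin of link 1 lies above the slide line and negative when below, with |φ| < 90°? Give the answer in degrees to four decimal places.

geometry: r = 20 mm, L = 263 mm, e = 0 mm; θ starts at 0°
rotate link 1 by +46°: θ ← 0° +46° = 46°
h = r sin θ − e = 14.386796 − 0 = 14.386796
sin φ = h / L = 14.386796 / 263 = 0.05470265
φ = arcsin(0.05470265) = 3.135796°

3.1358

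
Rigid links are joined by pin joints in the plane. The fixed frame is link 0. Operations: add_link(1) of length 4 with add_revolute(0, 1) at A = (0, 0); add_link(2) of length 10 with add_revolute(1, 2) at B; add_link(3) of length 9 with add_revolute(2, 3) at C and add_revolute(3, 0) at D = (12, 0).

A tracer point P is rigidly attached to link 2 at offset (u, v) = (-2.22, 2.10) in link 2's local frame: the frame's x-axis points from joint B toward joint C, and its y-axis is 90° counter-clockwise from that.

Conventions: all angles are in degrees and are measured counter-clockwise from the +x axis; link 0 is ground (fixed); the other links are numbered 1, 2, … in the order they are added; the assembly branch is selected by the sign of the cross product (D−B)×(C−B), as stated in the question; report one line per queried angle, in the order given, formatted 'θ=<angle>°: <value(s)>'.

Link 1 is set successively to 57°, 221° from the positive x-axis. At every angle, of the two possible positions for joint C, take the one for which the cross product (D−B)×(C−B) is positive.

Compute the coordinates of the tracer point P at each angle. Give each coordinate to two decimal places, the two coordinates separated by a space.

A=(0,0), D=(12.00,0)
θ=57°: B = A + 4.00·(cos57°, sin57°) = (2.1786, 3.3547)
θ=57°: |BD| = 10.3786
θ=57°: circle(B,10.00) ∩ circle(D,9.00): a=6.1046, h=7.9204
θ=57°:   candidates: C₊=(10.5156,8.8767) cross=82.203; C₋=(5.3954,-6.1138) cross=-82.203
θ=57°:   branch + wants cross > 0 → take C=(10.5156,8.8767) (cross=82.203)
θ=57°: ex = (C−B)/|BC| = (0.8337,0.5522); ey = (-0.5522,0.8337)
θ=57°: P = B + -2.22·ex + 2.10·ey = (-0.8319,3.8796)
θ=221°: B = A + 4.00·(cos221°, sin221°) = (-3.0188, -2.6242)
θ=221°: |BD| = 15.2464
θ=221°: circle(B,10.00) ∩ circle(D,9.00): a=8.2463, h=5.6567
θ=221°:   candidates: C₊=(4.1307,4.3674) cross=86.245; C₋=(6.0780,-6.7772) cross=-86.245
θ=221°:   branch + wants cross > 0 → take C=(4.1307,4.3674) (cross=86.245)
θ=221°: ex = (C−B)/|BC| = (0.7150,0.6992); ey = (-0.6992,0.7150)
θ=221°: P = B + -2.22·ex + 2.10·ey = (-6.0743,-2.6750)

θ=57°: -0.83 3.88
θ=221°: -6.07 -2.67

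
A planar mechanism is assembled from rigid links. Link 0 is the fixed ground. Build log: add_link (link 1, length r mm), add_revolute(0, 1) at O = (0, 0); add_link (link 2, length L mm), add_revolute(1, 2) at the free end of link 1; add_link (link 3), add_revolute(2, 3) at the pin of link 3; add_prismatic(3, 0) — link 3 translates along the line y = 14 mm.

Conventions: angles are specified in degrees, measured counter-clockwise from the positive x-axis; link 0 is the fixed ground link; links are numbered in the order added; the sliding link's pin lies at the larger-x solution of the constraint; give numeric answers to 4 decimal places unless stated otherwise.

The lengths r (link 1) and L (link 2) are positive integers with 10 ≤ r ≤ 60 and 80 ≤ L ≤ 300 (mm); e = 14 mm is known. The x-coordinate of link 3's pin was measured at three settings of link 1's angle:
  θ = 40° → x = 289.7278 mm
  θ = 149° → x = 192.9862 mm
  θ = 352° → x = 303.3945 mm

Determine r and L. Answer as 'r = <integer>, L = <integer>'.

constraint per measurement: (x − r cos θ)² + (r sin θ − e)² = L²
subtracting the θ₁ and θ₂ equations cancels the r² and L² terms:
r = (x₁² − x₂²) / (2[(x₁cos θ₁ + e sin θ₁) − (x₂cos θ₂ + e sin θ₂)]) = 60.0000 → r = 60
L² = (x₁ − r cos θ₁)² + (r sin θ₁ − e)² = 60024.9904 → L = 245.0000 → L = 245
check at θ₃=352°: x = 303.3945 (printed 303.3945) ✓

r = 60, L = 245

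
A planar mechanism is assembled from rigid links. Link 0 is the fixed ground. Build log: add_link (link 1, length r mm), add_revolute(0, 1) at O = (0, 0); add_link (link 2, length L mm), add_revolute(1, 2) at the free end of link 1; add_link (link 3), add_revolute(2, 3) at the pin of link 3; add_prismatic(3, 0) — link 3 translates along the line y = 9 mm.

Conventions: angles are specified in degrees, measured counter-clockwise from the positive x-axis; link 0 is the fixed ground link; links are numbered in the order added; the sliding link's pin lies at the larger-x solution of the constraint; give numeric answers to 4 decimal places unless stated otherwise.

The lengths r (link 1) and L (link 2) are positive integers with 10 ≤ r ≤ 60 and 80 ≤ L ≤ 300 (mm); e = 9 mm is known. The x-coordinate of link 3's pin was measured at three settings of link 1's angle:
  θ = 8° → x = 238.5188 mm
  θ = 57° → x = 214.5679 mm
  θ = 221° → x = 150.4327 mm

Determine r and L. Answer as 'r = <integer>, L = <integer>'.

constraint per measurement: (x − r cos θ)² + (r sin θ − e)² = L²
subtracting the θ₁ and θ₂ equations cancels the r² and L² terms:
r = (x₁² − x₂²) / (2[(x₁cos θ₁ + e sin θ₁) − (x₂cos θ₂ + e sin θ₂)]) = 48.0000 → r = 48
L² = (x₁ − r cos θ₁)² + (r sin θ₁ − e)² = 36481.0075 → L = 191.0000 → L = 191
check at θ₃=221°: x = 150.4327 (printed 150.4327) ✓

r = 48, L = 191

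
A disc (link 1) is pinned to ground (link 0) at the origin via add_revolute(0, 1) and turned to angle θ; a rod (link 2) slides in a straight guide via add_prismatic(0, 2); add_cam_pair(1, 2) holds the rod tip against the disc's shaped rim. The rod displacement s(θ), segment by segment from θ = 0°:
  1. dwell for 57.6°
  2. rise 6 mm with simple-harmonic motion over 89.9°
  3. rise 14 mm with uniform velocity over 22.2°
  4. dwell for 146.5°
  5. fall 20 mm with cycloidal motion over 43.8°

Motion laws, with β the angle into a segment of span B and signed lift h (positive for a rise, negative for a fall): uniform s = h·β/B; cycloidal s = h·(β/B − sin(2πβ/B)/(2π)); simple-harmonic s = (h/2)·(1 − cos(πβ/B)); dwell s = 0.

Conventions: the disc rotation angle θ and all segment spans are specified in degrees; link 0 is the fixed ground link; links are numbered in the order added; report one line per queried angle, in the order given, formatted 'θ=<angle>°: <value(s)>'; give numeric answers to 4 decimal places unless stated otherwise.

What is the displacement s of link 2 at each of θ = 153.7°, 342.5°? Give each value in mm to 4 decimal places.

segment 1 (0° to 57.6°, dwell): s unchanged at 0.0000
segment 2 (57.6° to 147.5°, simple-harmonic, h = 6) is passed completely: s = 0.0000 + (6) = 6.0000
θ = 153.7° falls in segment 3 (147.5° to 169.7°, uniform, h = 14): β = 153.7 − 147.5 = 6.2°, B = 22.2°; Δs = 14·6.2/22.2 = 3.9099; s = 6.0000 + 3.9099 = 9.9099
segment 3 (147.5° to 169.7°, uniform, h = 14) is passed completely: s = 6.0000 + (14) = 20.0000
segment 4 (169.7° to 316.2°, dwell): s unchanged at 20.0000
θ = 342.5° falls in segment 5 (316.2° to 360°, cycloidal, h = -20): β = 342.5 − 316.2 = 26.3°, B = 43.8°; Δs = -20·(0.6005 − sin(2π·0.6005)/(2π)) = -13.8875; s = 20.0000 − 13.8875 = 6.1125

θ=153.7°: 9.9099
θ=342.5°: 6.1125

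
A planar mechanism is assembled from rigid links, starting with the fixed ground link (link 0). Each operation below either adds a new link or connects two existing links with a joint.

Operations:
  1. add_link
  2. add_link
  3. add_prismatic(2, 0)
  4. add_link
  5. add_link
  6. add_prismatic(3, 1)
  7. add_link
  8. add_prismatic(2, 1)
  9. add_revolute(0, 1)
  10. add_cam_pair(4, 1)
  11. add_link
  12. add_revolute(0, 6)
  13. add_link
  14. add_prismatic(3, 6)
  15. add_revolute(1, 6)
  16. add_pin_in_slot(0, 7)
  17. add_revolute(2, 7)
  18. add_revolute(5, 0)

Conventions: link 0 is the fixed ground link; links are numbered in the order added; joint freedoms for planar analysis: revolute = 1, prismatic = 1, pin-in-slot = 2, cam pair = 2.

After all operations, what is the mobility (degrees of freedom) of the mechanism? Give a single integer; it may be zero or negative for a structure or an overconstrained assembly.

link 0 = ground. State L|J1|J2 = 1|0|0
+link1  2|0|0
+link2  3|0|0
P(2,0) f=1→J1  3|1|0
+link3  4|1|0
+link4  5|1|0
P(3,1) f=1→J1  5|2|0
+link5  6|2|0
P(2,1) f=1→J1  6|3|0
R(0,1) f=1→J1  6|4|0
C(4,1) f=2→J2  6|4|1
+link6  7|4|1
R(0,6) f=1→J1  7|5|1
+link7  8|5|1
P(3,6) f=1→J1  8|6|1
R(1,6) f=1→J1  8|7|1
PS(0,7) f=2→J2  8|7|2
R(2,7) f=1→J1  8|8|2
R(5,0) f=1→J1  8|9|2
M = 3(8−1)−2·9−2 = 21−18−2 = 1

M = 1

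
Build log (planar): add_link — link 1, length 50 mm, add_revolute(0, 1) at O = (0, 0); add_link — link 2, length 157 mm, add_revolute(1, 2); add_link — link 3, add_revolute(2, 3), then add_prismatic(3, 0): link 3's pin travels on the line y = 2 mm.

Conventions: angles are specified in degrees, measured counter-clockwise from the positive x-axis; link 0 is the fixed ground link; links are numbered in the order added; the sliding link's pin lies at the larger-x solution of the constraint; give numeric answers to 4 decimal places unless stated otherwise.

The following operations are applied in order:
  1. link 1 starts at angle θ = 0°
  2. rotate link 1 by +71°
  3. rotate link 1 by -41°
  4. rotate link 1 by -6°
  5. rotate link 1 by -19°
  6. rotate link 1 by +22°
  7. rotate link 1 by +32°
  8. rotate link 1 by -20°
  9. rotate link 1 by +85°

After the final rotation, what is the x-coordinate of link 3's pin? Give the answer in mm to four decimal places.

geometry: r = 50 mm, L = 157 mm, e = 2 mm; θ starts at 0°
rotate link 1 by +71°: θ ← 0° +71° = 71°
rotate link 1 by -41°: θ ← 71° -41° = 30°
rotate link 1 by -6°: θ ← 30° -6° = 24°
rotate link 1 by -19°: θ ← 24° -19° = 5°
rotate link 1 by +22°: θ ← 5° +22° = 27°
rotate link 1 by +32°: θ ← 27° +32° = 59°
rotate link 1 by -20°: θ ← 59° -20° = 39°
rotate link 1 by +85°: θ ← 39° +85° = 124°
crank pin P = (r cos θ, r sin θ) = (-27.959645, 41.451879)
h = r sin θ − e = 41.451879 − 2 = 39.451879
x = r cos θ + √(L² − h²) = -27.959645 + 151.962328 = 124.002683

124.0027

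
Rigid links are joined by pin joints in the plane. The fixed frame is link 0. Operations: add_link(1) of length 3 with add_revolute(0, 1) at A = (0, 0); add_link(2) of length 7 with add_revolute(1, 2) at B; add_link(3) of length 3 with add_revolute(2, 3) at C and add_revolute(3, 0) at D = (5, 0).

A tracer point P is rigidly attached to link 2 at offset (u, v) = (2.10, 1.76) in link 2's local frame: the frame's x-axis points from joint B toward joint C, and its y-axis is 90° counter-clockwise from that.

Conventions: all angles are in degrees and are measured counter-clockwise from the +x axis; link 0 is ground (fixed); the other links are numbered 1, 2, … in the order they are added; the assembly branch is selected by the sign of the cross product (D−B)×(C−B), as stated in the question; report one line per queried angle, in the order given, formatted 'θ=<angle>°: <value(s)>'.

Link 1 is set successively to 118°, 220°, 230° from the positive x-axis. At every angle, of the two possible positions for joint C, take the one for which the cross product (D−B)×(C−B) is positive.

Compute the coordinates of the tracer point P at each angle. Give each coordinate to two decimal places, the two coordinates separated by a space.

A=(0,0), D=(5.00,0)
θ=118°: B = A + 3.00·(cos118°, sin118°) = (-1.4084, 2.6488)
θ=118°: |BD| = 6.9343
θ=118°: circle(B,7.00) ∩ circle(D,3.00): a=6.3514, h=2.9428
θ=118°:   candidates: C₊=(5.5854,2.9423) cross=20.406; C₋=(3.3372,-2.4970) cross=-20.406
θ=118°:   branch + wants cross > 0 → take C=(5.5854,2.9423) (cross=20.406)
θ=118°: ex = (C−B)/|BC| = (0.9991,0.0419); ey = (-0.0419,0.9991)
θ=118°: P = B + 2.10·ex + 1.76·ey = (0.6159,4.4953)
θ=220°: B = A + 3.00·(cos220°, sin220°) = (-2.2981, -1.9284)
θ=220°: |BD| = 7.5486
θ=220°: circle(B,7.00) ∩ circle(D,3.00): a=6.4238, h=2.7812
θ=220°:   candidates: C₊=(3.2020,2.4015) cross=20.994; C₋=(4.6230,-2.9762) cross=-20.994
θ=220°:   branch + wants cross > 0 → take C=(3.2020,2.4015) (cross=20.994)
θ=220°: ex = (C−B)/|BC| = (0.7857,0.6186); ey = (-0.6186,0.7857)
θ=220°: P = B + 2.10·ex + 1.76·ey = (-1.7367,0.7535)
θ=230°: B = A + 3.00·(cos230°, sin230°) = (-1.9284, -2.2981)
θ=230°: |BD| = 7.2996
θ=230°: circle(B,7.00) ∩ circle(D,3.00): a=6.3897, h=2.8587
θ=230°:   candidates: C₊=(3.2364,2.4269) cross=20.867; C₋=(5.0364,-2.9998) cross=-20.867
θ=230°:   branch + wants cross > 0 → take C=(3.2364,2.4269) (cross=20.867)
θ=230°: ex = (C−B)/|BC| = (0.7378,0.6750); ey = (-0.6750,0.7378)
θ=230°: P = B + 2.10·ex + 1.76·ey = (-1.5669,0.4179)

θ=118°: 0.62 4.50
θ=220°: -1.74 0.75
θ=230°: -1.57 0.42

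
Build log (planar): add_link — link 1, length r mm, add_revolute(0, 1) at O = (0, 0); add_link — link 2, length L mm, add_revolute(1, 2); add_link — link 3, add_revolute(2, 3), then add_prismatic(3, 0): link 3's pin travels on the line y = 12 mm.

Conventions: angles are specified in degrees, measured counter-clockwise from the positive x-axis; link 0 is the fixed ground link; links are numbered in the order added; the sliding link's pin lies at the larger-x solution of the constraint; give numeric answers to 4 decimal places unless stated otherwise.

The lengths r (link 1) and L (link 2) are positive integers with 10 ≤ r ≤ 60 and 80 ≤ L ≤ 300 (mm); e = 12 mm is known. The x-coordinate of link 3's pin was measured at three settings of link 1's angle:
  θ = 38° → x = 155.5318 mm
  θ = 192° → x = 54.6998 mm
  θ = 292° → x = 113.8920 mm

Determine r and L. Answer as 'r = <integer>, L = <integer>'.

constraint per measurement: (x − r cos θ)² + (r sin θ − e)² = L²
subtracting the θ₁ and θ₂ equations cancels the r² and L² terms:
r = (x₁² − x₂²) / (2[(x₁cos θ₁ + e sin θ₁) − (x₂cos θ₂ + e sin θ₂)]) = 57.0000 → r = 57
L² = (x₁ − r cos θ₁)² + (r sin θ₁ − e)² = 12768.9926 → L = 113.0000 → L = 113
check at θ₃=292°: x = 113.8920 (printed 113.8920) ✓

r = 57, L = 113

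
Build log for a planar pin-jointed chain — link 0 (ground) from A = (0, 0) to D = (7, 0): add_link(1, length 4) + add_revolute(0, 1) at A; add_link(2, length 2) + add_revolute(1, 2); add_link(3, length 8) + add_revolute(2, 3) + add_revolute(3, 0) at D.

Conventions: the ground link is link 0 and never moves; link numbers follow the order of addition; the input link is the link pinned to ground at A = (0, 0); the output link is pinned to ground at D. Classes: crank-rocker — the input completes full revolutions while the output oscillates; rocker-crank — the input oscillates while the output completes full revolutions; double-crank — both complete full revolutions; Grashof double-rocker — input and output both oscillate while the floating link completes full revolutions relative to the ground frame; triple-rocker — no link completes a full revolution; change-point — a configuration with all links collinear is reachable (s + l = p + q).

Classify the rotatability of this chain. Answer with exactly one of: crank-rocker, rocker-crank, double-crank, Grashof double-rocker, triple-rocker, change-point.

lengths: ground=7, input=4, coupler=2, output=8
sorted: s=2 (shortest), l=8 (longest), p+q=11
s + l = 10 vs p + q = 11
s + l < p + q (Grashof) with shortest = coupler link → Grashof double-rocker

Grashof double-rocker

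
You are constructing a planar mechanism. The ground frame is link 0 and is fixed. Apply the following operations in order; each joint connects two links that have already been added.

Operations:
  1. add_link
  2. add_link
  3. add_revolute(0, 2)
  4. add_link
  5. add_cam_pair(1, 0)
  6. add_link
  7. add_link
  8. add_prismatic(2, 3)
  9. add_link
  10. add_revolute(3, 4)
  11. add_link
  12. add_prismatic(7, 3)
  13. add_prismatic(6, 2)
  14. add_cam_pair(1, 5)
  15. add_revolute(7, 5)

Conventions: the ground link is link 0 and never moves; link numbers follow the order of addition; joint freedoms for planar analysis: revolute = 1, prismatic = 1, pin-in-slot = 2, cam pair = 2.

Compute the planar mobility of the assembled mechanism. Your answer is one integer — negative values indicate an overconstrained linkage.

link 0 = ground. State L|J1|J2 = 1|0|0
+link1  2|0|0
+link2  3|0|0
R(0,2) f=1→J1  3|1|0
+link3  4|1|0
C(1,0) f=2→J2  4|1|1
+link4  5|1|1
+link5  6|1|1
P(2,3) f=1→J1  6|2|1
+link6  7|2|1
R(3,4) f=1→J1  7|3|1
+link7  8|3|1
P(7,3) f=1→J1  8|4|1
P(6,2) f=1→J1  8|5|1
C(1,5) f=2→J2  8|5|2
R(7,5) f=1→J1  8|6|2
M = 3(8−1)−2·6−2 = 21−12−2 = 7

M = 7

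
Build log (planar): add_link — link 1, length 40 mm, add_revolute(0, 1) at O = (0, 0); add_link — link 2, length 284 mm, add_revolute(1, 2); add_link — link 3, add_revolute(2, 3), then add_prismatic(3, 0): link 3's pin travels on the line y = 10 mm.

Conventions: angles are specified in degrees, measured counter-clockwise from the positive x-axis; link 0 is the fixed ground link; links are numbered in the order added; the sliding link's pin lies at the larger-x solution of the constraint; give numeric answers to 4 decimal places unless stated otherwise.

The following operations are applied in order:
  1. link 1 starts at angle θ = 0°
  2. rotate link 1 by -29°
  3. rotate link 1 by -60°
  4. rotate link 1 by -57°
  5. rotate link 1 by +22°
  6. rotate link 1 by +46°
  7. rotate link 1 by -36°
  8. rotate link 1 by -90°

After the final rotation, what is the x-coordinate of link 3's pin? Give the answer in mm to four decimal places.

geometry: r = 40 mm, L = 284 mm, e = 10 mm; θ starts at 0°
rotate link 1 by -29°: θ ← 0° -29° = -29°
rotate link 1 by -60°: θ ← -29° -60° = -89°
rotate link 1 by -57°: θ ← -89° -57° = -146°
rotate link 1 by +22°: θ ← -146° +22° = -124°
rotate link 1 by +46°: θ ← -124° +46° = -78°
rotate link 1 by -36°: θ ← -78° -36° = -114°
rotate link 1 by -90°: θ ← -114° -90° = -204°
crank pin P = (r cos θ, r sin θ) = (-36.541818, 16.269466)
h = r sin θ − e = 16.269466 − 10 = 6.269466
x = r cos θ + √(L² − h²) = -36.541818 + 283.930791 = 247.388972

247.3890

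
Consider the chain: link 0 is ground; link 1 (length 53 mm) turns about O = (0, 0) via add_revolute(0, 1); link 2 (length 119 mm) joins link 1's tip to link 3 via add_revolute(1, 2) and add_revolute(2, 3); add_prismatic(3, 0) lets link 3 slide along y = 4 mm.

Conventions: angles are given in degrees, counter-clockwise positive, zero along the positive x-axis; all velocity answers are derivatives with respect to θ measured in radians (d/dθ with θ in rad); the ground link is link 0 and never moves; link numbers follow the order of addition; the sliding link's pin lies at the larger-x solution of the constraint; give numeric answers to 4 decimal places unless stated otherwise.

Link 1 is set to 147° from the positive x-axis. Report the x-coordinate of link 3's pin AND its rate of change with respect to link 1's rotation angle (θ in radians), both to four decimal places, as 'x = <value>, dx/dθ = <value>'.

geometry: r = 53 mm, L = 119 mm, e = 4 mm
crank pin P = (r cos θ, r sin θ) = (-44.449540, 28.865869)
h = r sin θ − e = 28.865869 − 4 = 24.865869
x = r cos θ + √(L² − h²) = -44.449540 + 116.373058 = 71.923518
dx/dθ = −r sin θ − h·r cos θ/√(L² − h²) (θ in radians; h = 24.865869) = -19.368168

x = 71.9235, dx/dθ = -19.3682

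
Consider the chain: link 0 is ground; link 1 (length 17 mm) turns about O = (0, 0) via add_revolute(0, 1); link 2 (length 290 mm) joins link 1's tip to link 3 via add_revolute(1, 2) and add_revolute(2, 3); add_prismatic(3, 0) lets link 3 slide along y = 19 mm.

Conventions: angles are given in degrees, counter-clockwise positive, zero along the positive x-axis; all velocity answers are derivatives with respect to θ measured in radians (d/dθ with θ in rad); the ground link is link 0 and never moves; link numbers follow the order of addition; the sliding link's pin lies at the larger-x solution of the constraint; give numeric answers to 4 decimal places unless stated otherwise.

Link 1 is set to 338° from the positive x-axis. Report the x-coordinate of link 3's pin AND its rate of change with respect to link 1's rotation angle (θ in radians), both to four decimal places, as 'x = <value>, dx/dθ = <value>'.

geometry: r = 17 mm, L = 290 mm, e = 19 mm
crank pin P = (r cos θ, r sin θ) = (15.762126, -6.368312)
h = r sin θ − e = -6.368312 − 19 = -25.368312
x = r cos θ + √(L² − h²) = 15.762126 + 288.888298 = 304.650424
dx/dθ = −r sin θ − h·r cos θ/√(L² − h²) (θ in radians; h = -25.368312) = 7.752441

x = 304.6504, dx/dθ = 7.7524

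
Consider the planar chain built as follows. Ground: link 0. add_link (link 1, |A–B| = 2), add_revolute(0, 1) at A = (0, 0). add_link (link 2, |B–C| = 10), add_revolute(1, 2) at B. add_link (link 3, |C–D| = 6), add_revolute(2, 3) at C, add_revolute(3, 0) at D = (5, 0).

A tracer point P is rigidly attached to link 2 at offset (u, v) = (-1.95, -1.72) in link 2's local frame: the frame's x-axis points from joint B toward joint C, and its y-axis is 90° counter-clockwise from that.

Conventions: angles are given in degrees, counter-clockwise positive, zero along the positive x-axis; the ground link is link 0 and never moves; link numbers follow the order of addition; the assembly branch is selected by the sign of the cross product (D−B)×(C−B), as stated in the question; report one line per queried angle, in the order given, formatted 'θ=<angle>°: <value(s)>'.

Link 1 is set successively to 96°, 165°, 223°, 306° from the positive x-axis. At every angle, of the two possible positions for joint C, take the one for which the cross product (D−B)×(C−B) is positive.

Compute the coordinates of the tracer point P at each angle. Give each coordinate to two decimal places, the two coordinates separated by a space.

A=(0,0), D=(5.00,0)
θ=96°: B = A + 2.00·(cos96°, sin96°) = (-0.2091, 1.9890)
θ=96°: |BD| = 5.5759
θ=96°: circle(B,10.00) ∩ circle(D,6.00): a=8.5269, h=5.2241
θ=96°:   candidates: C₊=(9.6205,3.8277) cross=29.129; C₋=(5.8933,-5.9331) cross=-29.129
θ=96°:   branch + wants cross > 0 → take C=(9.6205,3.8277) (cross=29.129)
θ=96°: ex = (C−B)/|BC| = (0.9830,0.1839); ey = (-0.1839,0.9830)
θ=96°: P = B + -1.95·ex + -1.72·ey = (-1.8096,-0.0602)
θ=165°: B = A + 2.00·(cos165°, sin165°) = (-1.9319, 0.5176)
θ=165°: |BD| = 6.9512
θ=165°: circle(B,10.00) ∩ circle(D,6.00): a=8.0791, h=5.8930
θ=165°:   candidates: C₊=(6.5637,5.7927) cross=40.963; C₋=(5.6860,-5.9607) cross=-40.963
θ=165°:   branch + wants cross > 0 → take C=(6.5637,5.7927) (cross=40.963)
θ=165°: ex = (C−B)/|BC| = (0.8496,0.5275); ey = (-0.5275,0.8496)
θ=165°: P = B + -1.95·ex + -1.72·ey = (-2.6812,-1.9722)
θ=223°: B = A + 2.00·(cos223°, sin223°) = (-1.4627, -1.3640)
θ=223°: |BD| = 6.6051
θ=223°: circle(B,10.00) ∩ circle(D,6.00): a=8.1473, h=5.7984
θ=223°:   candidates: C₊=(5.3116,5.9919) cross=38.299; C₋=(7.7064,-5.3549) cross=-38.299
θ=223°:   branch + wants cross > 0 → take C=(5.3116,5.9919) (cross=38.299)
θ=223°: ex = (C−B)/|BC| = (0.6774,0.7356); ey = (-0.7356,0.6774)
θ=223°: P = B + -1.95·ex + -1.72·ey = (-1.5185,-3.9636)
θ=306°: B = A + 2.00·(cos306°, sin306°) = (1.1756, -1.6180)
θ=306°: |BD| = 4.1526
θ=306°: circle(B,10.00) ∩ circle(D,6.00): a=9.7823, h=2.0753
θ=306°:   candidates: C₊=(9.3761,4.1049) cross=8.618; C₋=(10.9934,0.2822) cross=-8.618
θ=306°:   branch + wants cross > 0 → take C=(9.3761,4.1049) (cross=8.618)
θ=306°: ex = (C−B)/|BC| = (0.8201,0.5723); ey = (-0.5723,0.8201)
θ=306°: P = B + -1.95·ex + -1.72·ey = (0.5608,-4.1445)

θ=96°: -1.81 -0.06
θ=165°: -2.68 -1.97
θ=223°: -1.52 -3.96
θ=306°: 0.56 -4.14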